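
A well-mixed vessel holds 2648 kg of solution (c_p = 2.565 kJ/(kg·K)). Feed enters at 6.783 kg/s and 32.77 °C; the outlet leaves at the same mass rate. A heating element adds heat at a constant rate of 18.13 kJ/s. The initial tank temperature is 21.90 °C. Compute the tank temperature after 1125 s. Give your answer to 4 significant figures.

33.14 °C

M c_p dT/dt = ṁ c_p (T_in − T) + Q̇.
Rearrange: dT/dt = (T_ss − T)/τ with τ = M/ṁ = 390.388 s and T_ss = T_in + Q̇/(ṁ c_p) = 33.8121 °C.
This is linear first-order; T(t) = T_ss + (T₀ − T_ss) e^(−t/τ).
T(1125) = 33.8121 + (-11.9121)·e^(−1125/390.388) = 33.8121 + (-11.9121)·0.0560366 = 33.1445 °C.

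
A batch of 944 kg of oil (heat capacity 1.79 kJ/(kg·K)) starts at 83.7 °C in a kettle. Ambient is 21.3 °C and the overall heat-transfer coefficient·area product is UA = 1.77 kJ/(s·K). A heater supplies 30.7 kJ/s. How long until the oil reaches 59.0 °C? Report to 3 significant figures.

M c_p dT/dt = −UA(T − T_amb) + Q̇.
τ = M c_p/UA = 954.67 s; T_ss = T_amb + Q̇/UA = 21.3 + 30.7/1.77 = 38.645 °C.
T(t) = T_ss + (T₀ − T_ss)e^(−t/τ); set T = 59.0:
t = −τ ln[(T − T_ss)/(T₀ − T_ss)] = −954.67 · ln(0.45179) = 758.53 s.

759 s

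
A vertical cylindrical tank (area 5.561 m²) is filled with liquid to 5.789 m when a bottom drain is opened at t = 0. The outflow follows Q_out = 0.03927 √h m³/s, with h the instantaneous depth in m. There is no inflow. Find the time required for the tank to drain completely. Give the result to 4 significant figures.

681.4 s

A dh/dt = −Q_out = −0.03927 √h.
∫ h^(−1/2) dh = −(0.03927/A) ∫ dt, giving 2√h = 2√h₀ − (0.03927/A) t.
Tank is empty when √h = 0: t_empty = 2A√h₀/0.03927.
t_empty = 2·5.561·√5.789/0.03927 = 11.1220·2.40603/0.03927 = 681.434 s.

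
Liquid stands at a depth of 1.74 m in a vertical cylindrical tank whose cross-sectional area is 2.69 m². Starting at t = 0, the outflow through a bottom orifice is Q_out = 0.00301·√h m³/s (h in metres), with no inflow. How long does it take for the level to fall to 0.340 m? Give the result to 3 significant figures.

Unsteady balance on liquid volume: A dh/dt = −0.00301 √h.
Separate and integrate: 2(√h − √h₀) = −(0.00301/A) t.
t = 2A(√h₀ − √h)/0.00301 = 2·2.69·(√1.74 − √0.340)/0.00301
  = 5.3800 × (1.3191 − 0.58310) / 0.00301 = 1315.5 s.

1320 s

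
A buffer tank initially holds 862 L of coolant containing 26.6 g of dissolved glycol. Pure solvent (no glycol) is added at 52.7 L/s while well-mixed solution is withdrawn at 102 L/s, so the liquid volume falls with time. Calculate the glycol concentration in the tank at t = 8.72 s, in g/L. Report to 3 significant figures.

0.0147 g/L

Let m(t) be the amount of glycol. Volume: V(t) = V₀ + (Q_in − Q_out) t = 862 − 49.300 t; V(8.72) = 432.10 L.
Solute balance: dm/dt = 0 − Q_out C = −Q_out m/V(t).
dm/m = −Q_out dt/(V₀ − 49.300 t); integrating gives ln(m/m₀) = −(Q_out/(Q_in−Q_out)) ln(V/V₀).
m = m₀ (V₀/V)^(Q_out/(Q_in−Q_out)) = 26.6 × (862/432.10)^(-2.0690) = 6.3732 g.
C = m/V = 6.3732/432.10 = 0.014749 g/L.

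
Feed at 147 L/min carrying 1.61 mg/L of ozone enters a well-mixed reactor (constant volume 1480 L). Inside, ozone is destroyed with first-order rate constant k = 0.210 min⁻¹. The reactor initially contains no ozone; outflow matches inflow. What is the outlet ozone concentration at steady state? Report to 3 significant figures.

0.517 mg/L

Accumulation = in − out − consumed: V dC/dt = Q C_in − Q C − k V C.
At steady state: 0 = Q C_in − (Q + kV) C_ss, so C_ss = Q C_in/(Q + kV).
C_ss = 147·1.61/(147 + 0.210·1480) = 236.67/457.80 = 0.51697 mg/L.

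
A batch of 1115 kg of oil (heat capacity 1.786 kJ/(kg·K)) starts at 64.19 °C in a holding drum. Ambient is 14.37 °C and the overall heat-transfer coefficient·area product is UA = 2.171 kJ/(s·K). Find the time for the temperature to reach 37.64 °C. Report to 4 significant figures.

First-law balance (no shaft work): M c_p dT/dt = −UA(T − T_amb).
τ = M c_p/UA = 917.269 s; T_ss = T_amb = 14.3700 °C.
T(t) = T_ss + (T₀ − T_ss)e^(−t/τ); set T = 37.64:
t = −τ ln[(T − T_ss)/(T₀ − T_ss)] = −917.269 · ln(0.467081) = 698.272 s.

698.3 s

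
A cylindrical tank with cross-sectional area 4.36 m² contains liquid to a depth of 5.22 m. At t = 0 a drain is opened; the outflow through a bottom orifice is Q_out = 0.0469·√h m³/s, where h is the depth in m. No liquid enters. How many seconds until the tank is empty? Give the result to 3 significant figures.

425 s

Volume balance on the tank: A dh/dt = −0.0469 √h.
∫ h^(−1/2) dh = −(0.0469/A) ∫ dt, giving 2√h = 2√h₀ − (0.0469/A) t.
Set h = 0: 2√h₀ = (0.0469/A) t_empty ⇒ t_empty = 2A√h₀/0.0469.
t_empty = 2·4.36·√5.22/0.0469 = 8.7200·2.2847/0.0469 = 424.79 s.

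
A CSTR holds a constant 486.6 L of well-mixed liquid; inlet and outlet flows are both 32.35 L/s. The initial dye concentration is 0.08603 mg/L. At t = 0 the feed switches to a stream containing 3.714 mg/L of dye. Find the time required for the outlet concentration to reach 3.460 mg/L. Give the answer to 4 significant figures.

Species balance: V dC/dt = Q(C_in − C) ⇒ τ = V/Q = 15.0417 s.
C(t) = C_in + (C₀ − C_in) e^(−t/τ). Set C = 3.460 and solve for t:
e^(−t/τ) = (C − C_in)/(C₀ − C_in) = (3.460 − 3.714)/(0.08603 − 3.714) = 0.0700116
t = −τ ln(…) = 15.0417 × 2.65909 = 39.9974 s.

40.00 s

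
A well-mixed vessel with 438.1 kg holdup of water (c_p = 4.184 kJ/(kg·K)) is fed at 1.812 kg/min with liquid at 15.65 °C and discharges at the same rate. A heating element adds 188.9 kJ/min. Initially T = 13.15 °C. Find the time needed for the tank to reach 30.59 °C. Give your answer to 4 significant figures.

M c_p dT/dt = ṁ c_p (T_in − T) + Q̇.
τ = M/ṁ = 241.777 min; T_ss = T_in + Q̇/(ṁ c_p) = 40.5662 °C.
T(t) = T_ss + (T₀ − T_ss) e^(−t/τ). Set T = 30.59:
e^(−t/τ) = (30.59 − 40.5662)/(13.15 − 40.5662) = 0.363880
t = −241.777 · ln(0.363880) = 244.420 min.

244.4 min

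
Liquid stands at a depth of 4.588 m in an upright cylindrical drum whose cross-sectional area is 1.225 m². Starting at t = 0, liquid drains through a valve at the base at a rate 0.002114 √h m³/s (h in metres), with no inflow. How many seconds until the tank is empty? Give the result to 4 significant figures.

Accumulation of liquid (constant cross-section A): A dh/dt = −0.002114 √h.
Separate and integrate: 2(√h − √h₀) = −(0.002114/A) t.
Set h = 0: 2√h₀ = (0.002114/A) t_empty ⇒ t_empty = 2A√h₀/0.002114.
t_empty = 2·1.225·√4.588/0.002114 = 2.45000·2.14196/0.002114 = 2482.41 s.

2482 s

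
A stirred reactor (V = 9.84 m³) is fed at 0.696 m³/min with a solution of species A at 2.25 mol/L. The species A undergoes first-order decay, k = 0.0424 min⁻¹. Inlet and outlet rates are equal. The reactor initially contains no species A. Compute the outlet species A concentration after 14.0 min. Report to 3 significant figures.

1.12 mol/L

Species balance: V dC/dt = Q C_in − Q C − k V C.
This is linear with rate a = Q/V + k = 0.11313 min⁻¹.
C_ss = Q C_in/(Q + kV) = 1.4067 mol/L; C(t) = C_ss + (C₀ − C_ss) e^(−a t).
C(14.0) = 1.4067 + (-1.4067)·e^(−0.11313·14.0) = 1.4067 + (-1.4067)·0.20518 = 1.1181 mol/L.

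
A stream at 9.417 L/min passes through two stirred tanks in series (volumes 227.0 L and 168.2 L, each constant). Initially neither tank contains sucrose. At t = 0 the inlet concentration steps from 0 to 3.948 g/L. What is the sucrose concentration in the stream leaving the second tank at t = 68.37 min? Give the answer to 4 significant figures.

3.300 g/L

Each tank obeys Vᵢ dCᵢ/dt = Q(Cᵢ₋₁ − Cᵢ), so τᵢ = Vᵢ/Q.
τ₁ = 227.0/9.417 = 24.1053 min; τ₂ = 168.2/9.417 = 17.8613 min.
Tank 1: C₁ = C_in(1 − e^(−t/τ₁)). Tank 2 (τ₁ ≠ τ₂): C₂ = C_in[1 − (τ₁ e^(−t/τ₁) − τ₂ e^(−t/τ₂))/(τ₁ − τ₂)].
At t = 68.37: e^(−t/τ₁) = 0.0586422, e^(−t/τ₂) = 0.0217569.
C₂ = 3.948·[1 − (24.1053·0.0586422 − 17.8613·0.0217569)/(6.24403)] = 3.948·0.835846 = 3.29992 g/L.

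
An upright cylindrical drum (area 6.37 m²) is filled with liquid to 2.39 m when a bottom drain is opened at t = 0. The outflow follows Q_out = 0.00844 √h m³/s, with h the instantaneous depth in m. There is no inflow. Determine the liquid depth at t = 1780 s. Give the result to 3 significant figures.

Accumulation of liquid (constant cross-section A): A dh/dt = −0.00844 √h.
∫ h^(−1/2) dh = −(0.00844/A) ∫ dt, giving 2√h = 2√h₀ − (0.00844/A) t.
√h = √2.39 − 0.00844·1780/(2·6.37) = 1.5460 − 1.1792 = 0.36675.
h = 0.36675² = 0.13450 m.

0.135 m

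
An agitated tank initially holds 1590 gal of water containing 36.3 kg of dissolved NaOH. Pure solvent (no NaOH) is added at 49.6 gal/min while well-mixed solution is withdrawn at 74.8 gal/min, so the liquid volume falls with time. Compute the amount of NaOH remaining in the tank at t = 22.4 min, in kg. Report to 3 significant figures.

9.88 kg

Total volume: dV/dt = Q_in − Q_out = -25.200 gal/min, so V(t) = 1590 − 25.200 t and V(22.4) = 1025.5 gal.
Species balance (pure solvent in): dm/dt = −Q_out · m/V(t).
dm/m = −Q_out dt/(V₀ − 25.200 t); integrating gives ln(m/m₀) = −(Q_out/(Q_in−Q_out)) ln(V/V₀).
m = m₀ (V₀/V)^(Q_out/(Q_in−Q_out)) = 36.3 × (1590/1025.5)^(-2.9683) = 9.8763 kg.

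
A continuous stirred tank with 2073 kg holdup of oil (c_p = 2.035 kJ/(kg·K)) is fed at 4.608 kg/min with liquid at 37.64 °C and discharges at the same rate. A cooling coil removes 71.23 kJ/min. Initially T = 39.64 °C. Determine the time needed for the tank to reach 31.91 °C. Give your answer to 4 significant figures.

M c_p dT/dt = ṁ c_p (T_in − T) − Q̇.
τ = M/ṁ = 449.870 min; T_ss = T_in − Q̇/(ṁ c_p) = 30.0440 °C.
T(t) = T_ss + (T₀ − T_ss) e^(−t/τ). Set T = 31.91:
e^(−t/τ) = (31.91 − 30.0440)/(39.64 − 30.0440) = 0.194458
t = −449.870 · ln(0.194458) = 736.680 min.

736.7 min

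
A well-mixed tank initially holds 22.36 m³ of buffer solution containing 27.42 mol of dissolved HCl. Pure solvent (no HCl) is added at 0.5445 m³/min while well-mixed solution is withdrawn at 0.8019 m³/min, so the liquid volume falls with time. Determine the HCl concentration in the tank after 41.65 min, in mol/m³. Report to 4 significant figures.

0.3082 mol/m³

Total volume: dV/dt = Q_in − Q_out = -0.257400 m³/min, so V(t) = 22.36 − 0.257400 t and V(41.65) = 11.6393 m³.
Species balance (pure solvent in): dm/dt = −Q_out · m/V(t).
Separate: dm/m = −Q_out dt/V(t) ⇒ ln(m/m₀) = −(Q_out/(Q_in−Q_out)) ln(V/V₀).
m = m₀ (V₀/V)^(Q_out/(Q_in−Q_out)) = 27.42 × (22.36/11.6393)^(-3.11538) = 3.58686 mol.
C = m/V = 3.58686/11.6393 = 0.308169 mol/m³.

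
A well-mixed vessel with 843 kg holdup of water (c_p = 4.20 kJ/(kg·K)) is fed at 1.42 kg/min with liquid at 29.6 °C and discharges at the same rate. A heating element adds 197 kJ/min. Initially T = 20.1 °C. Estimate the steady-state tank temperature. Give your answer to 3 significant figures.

62.6 °C

M c_p dT/dt = ṁ c_p (T_in − T) + Q̇.
At steady state dT/dt = 0 ⇒ T_ss = T_in + Q̇/(ṁ c_p) = 29.6 + 197/(1.42·4.20) = 62.632 °C.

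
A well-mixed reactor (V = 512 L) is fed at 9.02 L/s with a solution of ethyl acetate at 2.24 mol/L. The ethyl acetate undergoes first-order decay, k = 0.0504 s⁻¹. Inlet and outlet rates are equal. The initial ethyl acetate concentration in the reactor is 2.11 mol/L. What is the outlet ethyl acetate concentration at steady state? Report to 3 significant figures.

Accumulation = in − out − consumed: V dC/dt = Q C_in − Q C − k V C.
Steady state (dC/dt = 0): C_ss = Q C_in/(Q + kV) = C_in/(1 + kV/Q).
C_ss = 9.02·2.24/(9.02 + 0.0504·512) = 20.205/34.825 = 0.58018 mol/L.

0.580 mol/L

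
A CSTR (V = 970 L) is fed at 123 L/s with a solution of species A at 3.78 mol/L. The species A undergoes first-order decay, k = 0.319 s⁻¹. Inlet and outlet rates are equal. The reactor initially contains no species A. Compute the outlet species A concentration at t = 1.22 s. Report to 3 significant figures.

0.451 mol/L

Accumulation = in − out − consumed: V dC/dt = Q C_in − Q C − k V C.
dC/dt = (Q/V) C_in − (Q/V + k) C; effective rate a = Q/V + k = 0.12680 + 0.319 = 0.44580 s⁻¹.
C_ss = Q C_in/(Q + kV) = 1.0752 mol/L; C(t) = C_ss + (C₀ − C_ss) e^(−a t).
C(1.22) = 1.0752 + (-1.0752)·e^(−0.44580·1.22) = 1.0752 + (-1.0752)·0.58049 = 0.45105 mol/L.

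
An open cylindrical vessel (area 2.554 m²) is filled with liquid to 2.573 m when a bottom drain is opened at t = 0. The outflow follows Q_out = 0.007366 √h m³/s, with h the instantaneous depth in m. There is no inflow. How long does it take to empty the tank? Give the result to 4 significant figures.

1112 s

Accumulation of liquid (constant cross-section A): A dh/dt = −0.007366 √h.
Separate and integrate: 2(√h − √h₀) = −(0.007366/A) t.
Set h = 0: 2√h₀ = (0.007366/A) t_empty ⇒ t_empty = 2A√h₀/0.007366.
t_empty = 2·2.554·√2.573/0.007366 = 5.10800·1.60406/0.007366 = 1112.34 s.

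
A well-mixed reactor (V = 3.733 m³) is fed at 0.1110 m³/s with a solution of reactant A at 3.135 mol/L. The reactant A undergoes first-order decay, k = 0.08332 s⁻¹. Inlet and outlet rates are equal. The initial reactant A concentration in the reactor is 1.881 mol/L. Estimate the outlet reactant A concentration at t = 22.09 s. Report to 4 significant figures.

Accumulation = in − out − consumed: V dC/dt = Q C_in − Q C − k V C.
This is linear with rate a = Q/V + k = 0.113055 s⁻¹.
C_ss = Q C_in/(Q + kV) = 0.824543 mol/L; C(t) = C_ss + (C₀ − C_ss) e^(−a t).
C(22.09) = 0.824543 + (1.05646)·e^(−0.113055·22.09) = 0.824543 + (1.05646)·0.0823003 = 0.911490 mol/L.

0.9115 mol/L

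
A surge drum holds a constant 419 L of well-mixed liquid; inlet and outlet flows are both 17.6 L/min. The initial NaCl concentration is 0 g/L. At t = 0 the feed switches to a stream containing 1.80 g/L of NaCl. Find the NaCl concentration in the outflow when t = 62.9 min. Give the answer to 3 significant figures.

1.67 g/L

Unsteady species balance (constant V, well mixed): V dC/dt = Q(C_in − C).
Time constant τ = V/Q = 419/17.6 = 23.807 min.
C approaches C_in exponentially: C(t) = C_in + (C₀ − C_in) e^(−t/τ).
C(62.9) = 1.80 + (0 − 1.80)·e^(−62.9/23.807) = 1.80 + (-1.8000)·0.071212 = 1.6718 g/L.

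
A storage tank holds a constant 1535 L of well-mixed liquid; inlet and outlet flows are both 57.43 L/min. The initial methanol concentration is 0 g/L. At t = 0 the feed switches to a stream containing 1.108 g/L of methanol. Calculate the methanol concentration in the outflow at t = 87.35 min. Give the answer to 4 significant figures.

1.066 g/L

Unsteady species balance (constant V, well mixed): V dC/dt = Q(C_in − C).
Rewrite as dC/dt + C/τ = C_in/τ, τ = V/Q = 26.7282 min.
This is linear first-order; C(t) = C_in + (C₀ − C_in) e^(−t/τ).
C(87.35) = 1.108 + (0 − 1.108)·e^(−87.35/26.7282) = 1.108 + (-1.10800)·0.0380793 = 1.06581 g/L.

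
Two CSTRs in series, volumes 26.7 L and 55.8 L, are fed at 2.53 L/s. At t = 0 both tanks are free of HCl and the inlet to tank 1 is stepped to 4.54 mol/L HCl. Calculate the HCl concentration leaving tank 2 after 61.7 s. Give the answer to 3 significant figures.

Species balance on tank i: dCᵢ/dt = (Cᵢ₋₁ − Cᵢ)/τᵢ with τᵢ = Vᵢ/Q.
τ₁ = 26.7/2.53 = 10.553 s; τ₂ = 55.8/2.53 = 22.055 s.
Solving the cascade with C₁(0)=C₂(0)=0 gives C₂(t) = C_in[1 − (τ₁ e^(−t/τ₁) − τ₂ e^(−t/τ₂))/(τ₁ − τ₂)].
At t = 61.7: e^(−t/τ₁) = 0.0028901, e^(−t/τ₂) = 0.060962.
C₂ = 4.54·[1 − (10.553·0.0028901 − 22.055·0.060962)/(-11.502)] = 4.54·0.88576 = 4.0213 mol/L.

4.02 mol/L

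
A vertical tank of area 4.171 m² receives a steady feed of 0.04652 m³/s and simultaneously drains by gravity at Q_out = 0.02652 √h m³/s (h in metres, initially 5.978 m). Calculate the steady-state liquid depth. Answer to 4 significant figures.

3.077 m

Level balance: A dh/dt = 0.04652 − 0.02652 √h. Setting dh/dt = 0:
Q_in = 0.02652 √h_ss ⇒ √h_ss = 0.04652/0.02652 = 1.75415.
h_ss = 1.75415² = 3.07703 m. (Since h₀ = 5.978 m > h_ss, the level will fall toward this value.)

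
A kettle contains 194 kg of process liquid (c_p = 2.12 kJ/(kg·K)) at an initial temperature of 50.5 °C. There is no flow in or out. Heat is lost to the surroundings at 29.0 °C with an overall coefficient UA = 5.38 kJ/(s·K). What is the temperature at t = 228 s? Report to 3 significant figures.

Energy balance: M c_p dT/dt = −UA(T − T_amb).
dT/dt = (T_ss − T)/τ with T_ss = T_amb = 29.000 °C, τ = M c_p/UA = 194·2.12/5.38 = 76.446 s.
Integrating: T(t) = T_ss + (T₀ − T_ss) e^(−t/τ).
T(228) = 29.000 + (21.500)·0.050666 = 30.089 °C.

30.1 °C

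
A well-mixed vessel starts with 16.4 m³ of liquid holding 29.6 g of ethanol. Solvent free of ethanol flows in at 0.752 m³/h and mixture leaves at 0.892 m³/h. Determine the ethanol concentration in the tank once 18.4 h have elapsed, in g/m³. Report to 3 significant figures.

Let m(t) be the amount of ethanol. Volume: V(t) = V₀ + (Q_in − Q_out) t = 16.4 − 0.14000 t; V(18.4) = 13.824 m³.
Species balance (pure solvent in): dm/dt = −Q_out · m/V(t).
dm/m = −Q_out dt/(V₀ − 0.14000 t); integrating gives ln(m/m₀) = −(Q_out/(Q_in−Q_out)) ln(V/V₀).
m = m₀ (V₀/V)^(Q_out/(Q_in−Q_out)) = 29.6 × (16.4/13.824)^(-6.3714) = 9.9648 g.
C = m/V = 9.9648/13.824 = 0.72083 g/m³.

0.721 g/m³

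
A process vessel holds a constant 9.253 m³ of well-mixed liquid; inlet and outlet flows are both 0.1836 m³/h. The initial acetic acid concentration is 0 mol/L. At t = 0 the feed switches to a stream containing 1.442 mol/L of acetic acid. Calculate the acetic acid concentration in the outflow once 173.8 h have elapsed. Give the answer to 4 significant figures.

1.396 mol/L

Accumulation = in − out for the solute gives V dC/dt = Q(C_in − C).
Rewrite as dC/dt + C/τ = C_in/τ, τ = V/Q = 50.3976 h.
Solution: C(t) = C_in + (C₀ − C_in) e^(−t/τ).
C(173.8) = 1.442 + (0 − 1.442)·e^(−173.8/50.3976) = 1.442 + (-1.44200)·0.0317909 = 1.39616 mol/L.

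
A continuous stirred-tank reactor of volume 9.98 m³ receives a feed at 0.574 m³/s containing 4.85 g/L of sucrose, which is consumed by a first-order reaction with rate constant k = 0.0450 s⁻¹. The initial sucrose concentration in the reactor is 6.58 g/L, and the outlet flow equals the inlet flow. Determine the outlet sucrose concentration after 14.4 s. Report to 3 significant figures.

3.60 g/L

V dC/dt = Q(C_in − C) − k V C.
dC/dt = (Q/V) C_in − (Q/V + k) C; effective rate a = Q/V + k = 0.057515 + 0.0450 = 0.10252 s⁻¹.
C_ss = Q C_in/(Q + kV) = 2.7210 g/L; C(t) = C_ss + (C₀ − C_ss) e^(−a t).
C(14.4) = 2.7210 + (3.8590)·e^(−0.10252·14.4) = 2.7210 + (3.8590)·0.22850 = 3.6028 g/L.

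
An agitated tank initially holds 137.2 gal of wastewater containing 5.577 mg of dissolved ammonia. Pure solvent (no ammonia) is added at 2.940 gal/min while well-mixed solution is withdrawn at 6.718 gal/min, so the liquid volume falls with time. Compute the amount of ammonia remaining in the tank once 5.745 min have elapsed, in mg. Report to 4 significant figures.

Total volume: dV/dt = Q_in − Q_out = -3.77800 gal/min, so V(t) = 137.2 − 3.77800 t and V(5.745) = 115.495 gal.
Solute balance: dm/dt = 0 − Q_out C = −Q_out m/V(t).
dm/m = −Q_out dt/(V₀ − 3.77800 t); integrating gives ln(m/m₀) = −(Q_out/(Q_in−Q_out)) ln(V/V₀).
m = m₀ (V₀/V)^(Q_out/(Q_in−Q_out)) = 5.577 × (137.2/115.495)^(-1.77819) = 4.10592 mg.

4.106 mg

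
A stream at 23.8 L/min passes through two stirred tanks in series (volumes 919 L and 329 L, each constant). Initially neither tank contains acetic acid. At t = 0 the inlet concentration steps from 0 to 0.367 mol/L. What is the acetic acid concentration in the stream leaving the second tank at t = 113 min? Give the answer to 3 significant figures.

0.336 mol/L

Time constants: τᵢ = Vᵢ/Q for each well-mixed tank.
τ₁ = 919/23.8 = 38.613 min; τ₂ = 329/23.8 = 13.824 min.
Solving the cascade with C₁(0)=C₂(0)=0 gives C₂(t) = C_in[1 − (τ₁ e^(−t/τ₁) − τ₂ e^(−t/τ₂))/(τ₁ − τ₂)].
At t = 113: e^(−t/τ₁) = 0.053587, e^(−t/τ₂) = 0.00028176.
C₂ = 0.367·[1 − (38.613·0.053587 − 13.824·0.00028176)/(24.790)] = 0.367·0.91669 = 0.33642 mol/L.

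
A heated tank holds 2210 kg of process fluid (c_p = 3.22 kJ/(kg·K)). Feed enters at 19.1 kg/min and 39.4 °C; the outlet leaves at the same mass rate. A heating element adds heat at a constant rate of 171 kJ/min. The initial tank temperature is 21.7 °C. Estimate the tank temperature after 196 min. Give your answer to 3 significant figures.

M c_p dT/dt = ṁ c_p (T_in − T) + Q̇.
Rearrange: dT/dt = (T_ss − T)/τ with τ = M/ṁ = 115.71 min and T_ss = T_in + Q̇/(ṁ c_p) = 42.180 °C.
This is linear first-order; T(t) = T_ss + (T₀ − T_ss) e^(−t/τ).
T(196) = 42.180 + (-20.480)·e^(−196/115.71) = 42.180 + (-20.480)·0.18379 = 38.416 °C.

38.4 °C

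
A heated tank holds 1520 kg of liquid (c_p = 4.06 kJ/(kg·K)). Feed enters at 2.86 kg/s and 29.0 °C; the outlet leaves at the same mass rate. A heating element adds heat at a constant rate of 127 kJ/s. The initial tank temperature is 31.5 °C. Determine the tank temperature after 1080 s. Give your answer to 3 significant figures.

M c_p dT/dt = ṁ c_p (T_in − T) + Q̇.
τ = M/ṁ = 531.47 s; T_ss = T_in + Q̇/(ṁ c_p) = 29.0 + 127/(2.86·4.06) = 39.937 °C.
Solution: T(t) = T_ss + (T₀ − T_ss) e^(−t/τ).
T(1080) = 39.937 + (-8.4373)·e^(−1080/531.47) = 39.937 + (-8.4373)·0.13106 = 38.832 °C.

38.8 °C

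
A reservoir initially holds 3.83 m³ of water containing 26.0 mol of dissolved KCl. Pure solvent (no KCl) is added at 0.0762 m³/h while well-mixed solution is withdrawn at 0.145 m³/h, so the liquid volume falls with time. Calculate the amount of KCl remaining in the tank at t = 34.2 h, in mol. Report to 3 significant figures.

3.49 mol

Total volume: dV/dt = Q_in − Q_out = -0.068800 m³/h, so V(t) = 3.83 − 0.068800 t and V(34.2) = 1.4770 m³.
Solute balance: dm/dt = 0 − Q_out C = −Q_out m/V(t).
dm/m = −Q_out dt/(V₀ − 0.068800 t); integrating gives ln(m/m₀) = −(Q_out/(Q_in−Q_out)) ln(V/V₀).
m = m₀ (V₀/V)^(Q_out/(Q_in−Q_out)) = 26.0 × (3.83/1.4770)^(-2.1076) = 3.4902 mol.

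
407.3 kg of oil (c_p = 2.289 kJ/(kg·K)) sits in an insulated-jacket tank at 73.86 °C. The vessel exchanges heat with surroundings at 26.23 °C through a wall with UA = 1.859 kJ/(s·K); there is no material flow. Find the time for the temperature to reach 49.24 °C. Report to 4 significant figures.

M c_p dT/dt = −UA(T − T_amb).
τ = M c_p/UA = 501.511 s; T_ss = T_amb = 26.2300 °C.
T(t) = T_ss + (T₀ − T_ss)e^(−t/τ); set T = 49.24:
t = −τ ln[(T − T_ss)/(T₀ − T_ss)] = −501.511 · ln(0.483099) = 364.867 s.

364.9 s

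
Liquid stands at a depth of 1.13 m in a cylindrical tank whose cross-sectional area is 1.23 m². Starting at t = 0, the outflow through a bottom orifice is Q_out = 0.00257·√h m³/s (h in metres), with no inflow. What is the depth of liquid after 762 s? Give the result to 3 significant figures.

With no inflow, A dh/dt = −0.00257 √h.
∫ h^(−1/2) dh = −(0.00257/A) ∫ dt, giving 2√h = 2√h₀ − (0.00257/A) t.
√h = √1.13 − 0.00257·762/(2·1.23) = 1.0630 − 0.79607 = 0.26694.
h = 0.26694² = 0.071258 m.

0.0713 m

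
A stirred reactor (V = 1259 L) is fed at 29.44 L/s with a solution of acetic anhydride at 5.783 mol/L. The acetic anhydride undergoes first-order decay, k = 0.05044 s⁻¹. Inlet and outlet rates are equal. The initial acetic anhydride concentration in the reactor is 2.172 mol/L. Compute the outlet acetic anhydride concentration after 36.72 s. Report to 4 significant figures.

1.854 mol/L

Species balance: V dC/dt = Q C_in − Q C − k V C.
This is linear with rate a = Q/V + k = 0.0738236 s⁻¹.
C_ss = Q C_in/(Q + kV) = 1.83177 mol/L; C(t) = C_ss + (C₀ − C_ss) e^(−a t).
C(36.72) = 1.83177 + (0.340235)·e^(−0.0738236·36.72) = 1.83177 + (0.340235)·0.0664833 = 1.85439 mol/L.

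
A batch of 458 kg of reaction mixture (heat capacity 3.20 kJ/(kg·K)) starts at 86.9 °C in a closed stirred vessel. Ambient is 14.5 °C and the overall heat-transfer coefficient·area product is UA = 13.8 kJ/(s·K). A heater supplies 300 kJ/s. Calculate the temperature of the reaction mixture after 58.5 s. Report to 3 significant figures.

65.4 °C

M c_p dT/dt = −UA(T − T_amb) + Q̇.
dT/dt = (T_ss − T)/τ with T_ss = T_amb + Q̇/UA = 14.5 + 300/13.8 = 36.239 °C, τ = M c_p/UA = 458·3.20/13.8 = 106.20 s.
Integrating: T(t) = T_ss + (T₀ − T_ss) e^(−t/τ).
T(58.5) = 36.239 + (50.661)·0.57647 = 65.444 °C.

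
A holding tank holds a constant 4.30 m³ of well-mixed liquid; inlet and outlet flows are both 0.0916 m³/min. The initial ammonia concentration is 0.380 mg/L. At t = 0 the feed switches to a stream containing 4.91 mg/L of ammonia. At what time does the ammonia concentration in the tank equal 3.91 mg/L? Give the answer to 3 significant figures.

70.9 min

Accumulation = in − out for the solute gives V dC/dt = Q(C_in − C), so τ = V/Q = 46.943 min.
C(t) = C_in + (C₀ − C_in) e^(−t/τ). Set C = 3.91 and solve for t:
e^(−t/τ) = (C − C_in)/(C₀ − C_in) = (3.91 − 4.91)/(0.380 − 4.91) = 0.22075
t = −τ ln(…) = 46.943 × 1.5107 = 70.918 min.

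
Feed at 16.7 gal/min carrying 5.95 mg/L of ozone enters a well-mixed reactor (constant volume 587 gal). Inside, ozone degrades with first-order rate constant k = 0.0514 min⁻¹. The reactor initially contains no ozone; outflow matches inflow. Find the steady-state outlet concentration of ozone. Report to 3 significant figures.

V dC/dt = Q(C_in − C) − k V C.
At steady state: 0 = Q C_in − (Q + kV) C_ss, so C_ss = Q C_in/(Q + kV).
C_ss = 16.7·5.95/(16.7 + 0.0514·587) = 99.365/46.872 = 2.1199 mg/L.

2.12 mg/L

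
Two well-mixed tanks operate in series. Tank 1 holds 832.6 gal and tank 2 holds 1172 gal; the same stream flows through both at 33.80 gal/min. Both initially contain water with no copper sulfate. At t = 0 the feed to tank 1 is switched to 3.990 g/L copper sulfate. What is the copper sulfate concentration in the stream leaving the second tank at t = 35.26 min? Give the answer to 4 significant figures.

1.345 g/L

Species balance on tank i: dCᵢ/dt = (Cᵢ₋₁ − Cᵢ)/τᵢ with τᵢ = Vᵢ/Q.
τ₁ = 832.6/33.80 = 24.6331 min; τ₂ = 1172/33.80 = 34.6746 min.
Solving the cascade with C₁(0)=C₂(0)=0 gives C₂(t) = C_in[1 − (τ₁ e^(−t/τ₁) − τ₂ e^(−t/τ₂))/(τ₁ − τ₂)].
At t = 35.26: e^(−t/τ₁) = 0.238973, e^(−t/τ₂) = 0.361720.
C₂ = 3.990·[1 − (24.6331·0.238973 − 34.6746·0.361720)/(-10.0414)] = 3.990·0.337161 = 1.34527 g/L.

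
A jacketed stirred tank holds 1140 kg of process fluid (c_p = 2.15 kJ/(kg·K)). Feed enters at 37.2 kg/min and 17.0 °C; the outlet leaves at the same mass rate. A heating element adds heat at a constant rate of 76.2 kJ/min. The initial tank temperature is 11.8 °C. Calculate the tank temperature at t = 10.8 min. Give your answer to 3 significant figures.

First-law balance (no shaft work): M c_p dT/dt = ṁ c_p (T_in − T) + 76.2.
Rearrange: dT/dt = (T_ss − T)/τ with τ = M/ṁ = 30.645 min and T_ss = T_in + Q̇/(ṁ c_p) = 17.953 °C.
This is linear first-order; T(t) = T_ss + (T₀ − T_ss) e^(−t/τ).
T(10.8) = 17.953 + (-6.1527)·e^(−10.8/30.645) = 17.953 + (-6.1527)·0.70298 = 13.627 °C.

13.6 °C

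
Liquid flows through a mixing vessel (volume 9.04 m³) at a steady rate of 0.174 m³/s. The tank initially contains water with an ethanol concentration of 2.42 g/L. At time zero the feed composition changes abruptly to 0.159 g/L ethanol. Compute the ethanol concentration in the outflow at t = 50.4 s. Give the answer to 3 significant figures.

1.02 g/L

Transient balance on the dissolved component: V dC/dt = Q(C_in − C).
Rewrite as dC/dt + C/τ = C_in/τ, τ = V/Q = 51.954 s.
Solution: C(t) = C_in + (C₀ − C_in) e^(−t/τ).
C(50.4) = 0.159 + (2.42 − 0.159)·e^(−50.4/51.954) = 0.159 + (2.2610)·0.37905 = 1.0160 g/L.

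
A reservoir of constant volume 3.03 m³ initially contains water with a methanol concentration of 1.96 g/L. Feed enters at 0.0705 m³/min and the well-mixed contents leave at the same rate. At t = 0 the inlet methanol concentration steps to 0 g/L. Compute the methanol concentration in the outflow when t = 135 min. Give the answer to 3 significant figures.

Species balance on the tank: V dC/dt = Q(C_in − C).
Rewrite as dC/dt + C/τ = C_in/τ, τ = V/Q = 42.979 min.
Solution: C(t) = C_in + (C₀ − C_in) e^(−t/τ).
C(135) = 0 + (1.96 − 0)·e^(−135/42.979) = 0 + (1.9600)·0.043236 = 0.084742 g/L.

0.0847 g/L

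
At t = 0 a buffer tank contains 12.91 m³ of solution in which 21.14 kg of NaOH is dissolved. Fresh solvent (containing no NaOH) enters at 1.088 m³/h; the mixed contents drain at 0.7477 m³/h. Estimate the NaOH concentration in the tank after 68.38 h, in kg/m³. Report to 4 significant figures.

0.06072 kg/m³

Let m(t) be the amount of NaOH. Volume: V(t) = V₀ + (Q_in − Q_out) t = 12.91 + 0.340300 t; V(68.38) = 36.1797 m³.
Solute balance: dm/dt = 0 − Q_out C = −Q_out m/V(t).
Separate: dm/m = −Q_out dt/V(t) ⇒ ln(m/m₀) = −(Q_out/(Q_in−Q_out)) ln(V/V₀).
m = m₀ (V₀/V)^(Q_out/(Q_in−Q_out)) = 21.14 × (12.91/36.1797)^(2.19718) = 2.19676 kg.
C = m/V = 2.19676/36.1797 = 0.0607179 kg/m³.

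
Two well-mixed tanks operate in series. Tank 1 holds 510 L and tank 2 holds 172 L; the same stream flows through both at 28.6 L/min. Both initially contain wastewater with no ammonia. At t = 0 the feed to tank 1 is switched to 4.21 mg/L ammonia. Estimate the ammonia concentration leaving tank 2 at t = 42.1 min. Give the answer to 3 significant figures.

3.61 mg/L

Each tank obeys Vᵢ dCᵢ/dt = Q(Cᵢ₋₁ − Cᵢ), so τᵢ = Vᵢ/Q.
τ₁ = 510/28.6 = 17.832 min; τ₂ = 172/28.6 = 6.0140 min.
Solving the cascade with C₁(0)=C₂(0)=0 gives C₂(t) = C_in[1 − (τ₁ e^(−t/τ₁) − τ₂ e^(−t/τ₂))/(τ₁ − τ₂)].
At t = 42.1: e^(−t/τ₁) = 0.094335, e^(−t/τ₂) = 0.00091156.
C₂ = 4.21·[1 − (17.832·0.094335 − 6.0140·0.00091156)/(11.818)] = 4.21·0.85812 = 3.6127 mg/L.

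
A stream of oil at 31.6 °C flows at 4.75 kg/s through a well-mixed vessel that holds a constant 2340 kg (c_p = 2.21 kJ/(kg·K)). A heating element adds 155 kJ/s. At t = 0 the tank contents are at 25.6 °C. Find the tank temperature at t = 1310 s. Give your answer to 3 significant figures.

First-law balance (no shaft work): M c_p dT/dt = ṁ c_p (T_in − T) + 155.
τ = M/ṁ = 492.63 s; T_ss = T_in + Q̇/(ṁ c_p) = 31.6 + 155/(4.75·2.21) = 46.365 °C.
Integrating: T(t) = T_ss + (T₀ − T_ss) e^(−t/τ).
T(1310) = 46.365 + (-20.765)·e^(−1310/492.63) = 46.365 + (-20.765)·0.070005 = 44.912 °C.

44.9 °C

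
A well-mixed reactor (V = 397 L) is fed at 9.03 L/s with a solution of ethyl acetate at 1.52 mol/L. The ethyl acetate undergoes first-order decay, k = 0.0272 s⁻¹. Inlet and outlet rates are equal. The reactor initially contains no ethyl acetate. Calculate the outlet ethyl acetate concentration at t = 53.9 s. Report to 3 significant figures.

Species balance: V dC/dt = Q C_in − Q C − k V C.
This is linear with rate a = Q/V + k = 0.049946 s⁻¹.
C_ss = Q C_in/(Q + kV) = 0.69222 mol/L; C(t) = C_ss + (C₀ − C_ss) e^(−a t).
C(53.9) = 0.69222 + (-0.69222)·e^(−0.049946·53.9) = 0.69222 + (-0.69222)·0.067741 = 0.64533 mol/L.

0.645 mol/L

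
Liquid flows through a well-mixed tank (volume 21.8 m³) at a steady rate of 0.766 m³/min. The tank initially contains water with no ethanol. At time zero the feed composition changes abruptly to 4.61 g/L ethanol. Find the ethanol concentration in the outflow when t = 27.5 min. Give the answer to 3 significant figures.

Transient balance on the dissolved component: V dC/dt = Q(C_in − C).
Time constant τ = V/Q = 21.8/0.766 = 28.460 min.
C approaches C_in exponentially: C(t) = C_in + (C₀ − C_in) e^(−t/τ).
C(27.5) = 4.61 + (0 − 4.61)·e^(−27.5/28.460) = 4.61 + (-4.6100)·0.38049 = 2.8559 g/L.

2.86 g/L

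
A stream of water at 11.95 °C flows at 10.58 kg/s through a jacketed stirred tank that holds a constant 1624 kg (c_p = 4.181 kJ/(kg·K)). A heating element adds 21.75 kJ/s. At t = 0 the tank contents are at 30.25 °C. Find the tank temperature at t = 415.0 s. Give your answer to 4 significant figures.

13.63 °C

M c_p dT/dt = ṁ c_p (T_in − T) + Q̇.
τ = M/ṁ = 153.497 s; T_ss = T_in + Q̇/(ṁ c_p) = 11.95 + 21.75/(10.58·4.181) = 12.4417 °C.
Solution: T(t) = T_ss + (T₀ − T_ss) e^(−t/τ).
T(415.0) = 12.4417 + (17.8083)·e^(−415.0/153.497) = 12.4417 + (17.8083)·0.0669618 = 13.6342 °C.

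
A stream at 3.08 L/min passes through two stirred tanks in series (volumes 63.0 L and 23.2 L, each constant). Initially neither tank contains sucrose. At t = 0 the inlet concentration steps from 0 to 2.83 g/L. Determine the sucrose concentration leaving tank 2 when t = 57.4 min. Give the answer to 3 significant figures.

Time constants: τᵢ = Vᵢ/Q for each well-mixed tank.
τ₁ = 63.0/3.08 = 20.455 min; τ₂ = 23.2/3.08 = 7.5325 min.
Tank 1: C₁ = C_in(1 − e^(−t/τ₁)). Tank 2 (τ₁ ≠ τ₂): C₂ = C_in[1 − (τ₁ e^(−t/τ₁) − τ₂ e^(−t/τ₂))/(τ₁ − τ₂)].
At t = 57.4: e^(−t/τ₁) = 0.060433, e^(−t/τ₂) = 0.00049037.
C₂ = 2.83·[1 − (20.455·0.060433 − 7.5325·0.00049037)/(12.922)] = 2.83·0.90463 = 2.5601 g/L.

2.56 g/L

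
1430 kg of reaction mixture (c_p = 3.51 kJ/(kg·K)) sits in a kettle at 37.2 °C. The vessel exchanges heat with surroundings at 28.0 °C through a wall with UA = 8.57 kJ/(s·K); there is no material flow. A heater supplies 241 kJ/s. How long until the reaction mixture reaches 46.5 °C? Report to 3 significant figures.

Lumped-capacitance energy balance: M c_p dT/dt = UA(T_amb − T) + Q̇.
τ = M c_p/UA = 585.68 s; T_ss = T_amb + Q̇/UA = 28.0 + 241/8.57 = 56.121 °C.
T(t) = T_ss + (T₀ − T_ss)e^(−t/τ); set T = 46.5:
t = −τ ln[(T − T_ss)/(T₀ − T_ss)] = −585.68 · ln(0.50849) = 396.10 s.

396 s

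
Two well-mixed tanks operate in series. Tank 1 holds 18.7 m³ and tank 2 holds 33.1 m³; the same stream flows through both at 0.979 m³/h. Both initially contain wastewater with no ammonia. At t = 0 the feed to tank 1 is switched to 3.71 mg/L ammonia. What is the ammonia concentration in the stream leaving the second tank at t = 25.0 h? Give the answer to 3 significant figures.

0.940 mg/L

Each tank obeys Vᵢ dCᵢ/dt = Q(Cᵢ₋₁ − Cᵢ), so τᵢ = Vᵢ/Q.
τ₁ = 18.7/0.979 = 19.101 h; τ₂ = 33.1/0.979 = 33.810 h.
Solving the cascade with C₁(0)=C₂(0)=0 gives C₂(t) = C_in[1 − (τ₁ e^(−t/τ₁) − τ₂ e^(−t/τ₂))/(τ₁ − τ₂)].
At t = 25.0: e^(−t/τ₁) = 0.27014, e^(−t/τ₂) = 0.47739.
C₂ = 3.71·[1 − (19.101·0.27014 − 33.810·0.47739)/(-14.709)] = 3.71·0.25347 = 0.94039 mg/L.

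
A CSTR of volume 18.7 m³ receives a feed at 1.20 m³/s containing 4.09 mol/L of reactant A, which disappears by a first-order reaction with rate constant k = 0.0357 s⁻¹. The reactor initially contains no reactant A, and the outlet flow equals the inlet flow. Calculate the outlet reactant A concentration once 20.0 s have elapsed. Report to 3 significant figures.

2.27 mol/L

V dC/dt = Q(C_in − C) − k V C.
This is linear with rate a = Q/V + k = 0.099871 s⁻¹.
C_ss = Q C_in/(Q + kV) = 2.6280 mol/L; C(t) = C_ss + (C₀ − C_ss) e^(−a t).
C(20.0) = 2.6280 + (-2.6280)·e^(−0.099871·20.0) = 2.6280 + (-2.6280)·0.13568 = 2.2714 mol/L.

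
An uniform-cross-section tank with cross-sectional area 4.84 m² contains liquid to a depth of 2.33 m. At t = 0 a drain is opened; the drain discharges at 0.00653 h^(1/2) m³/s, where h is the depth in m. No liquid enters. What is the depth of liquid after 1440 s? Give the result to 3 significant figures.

0.308 m

With no inflow, A dh/dt = −0.00653 √h.
Separate and integrate: 2(√h − √h₀) = −(0.00653/A) t.
√h = √2.33 − 0.00653·1440/(2·4.84) = 1.5264 − 0.97140 = 0.55503.
h = 0.55503² = 0.30806 m.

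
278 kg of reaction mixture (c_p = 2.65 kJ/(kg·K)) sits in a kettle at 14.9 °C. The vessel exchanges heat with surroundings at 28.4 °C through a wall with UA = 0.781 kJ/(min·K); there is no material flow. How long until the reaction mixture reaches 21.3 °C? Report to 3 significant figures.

606 min

First-law balance (no shaft work): M c_p dT/dt = −UA(T − T_amb).
τ = M c_p/UA = 943.28 min; T_ss = T_amb = 28.400 °C.
T(t) = T_ss + (T₀ − T_ss)e^(−t/τ); set T = 21.3:
t = −τ ln[(T − T_ss)/(T₀ − T_ss)] = −943.28 · ln(0.52593) = 606.15 min.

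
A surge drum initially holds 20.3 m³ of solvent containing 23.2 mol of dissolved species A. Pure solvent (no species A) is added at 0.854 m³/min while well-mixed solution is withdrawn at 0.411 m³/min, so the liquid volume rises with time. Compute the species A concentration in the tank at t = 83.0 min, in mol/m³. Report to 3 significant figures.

Total volume: dV/dt = Q_in − Q_out = 0.44300 m³/min, so V(t) = 20.3 + 0.44300 t and V(83.0) = 57.069 m³.
No species A enters, so dm/dt = −Q_out · (m/V).
dm/m = −Q_out dt/(V₀ + 0.44300 t); integrating gives ln(m/m₀) = −(Q_out/(Q_in−Q_out)) ln(V/V₀).
m = m₀ (V₀/V)^(Q_out/(Q_in−Q_out)) = 23.2 × (20.3/57.069)^(0.92777) = 8.8922 mol.
C = m/V = 8.8922/57.069 = 0.15582 mol/m³.

0.156 mol/m³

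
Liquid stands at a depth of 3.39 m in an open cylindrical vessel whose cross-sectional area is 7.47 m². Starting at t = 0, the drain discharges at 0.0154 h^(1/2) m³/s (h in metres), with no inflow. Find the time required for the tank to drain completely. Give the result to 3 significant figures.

1790 s

With no inflow, A dh/dt = −0.0154 √h.
∫ h^(−1/2) dh = −(0.0154/A) ∫ dt, giving 2√h = 2√h₀ − (0.0154/A) t.
Set h = 0: 2√h₀ = (0.0154/A) t_empty ⇒ t_empty = 2A√h₀/0.0154.
t_empty = 2·7.47·√3.39/0.0154 = 14.940·1.8412/0.0154 = 1786.2 s.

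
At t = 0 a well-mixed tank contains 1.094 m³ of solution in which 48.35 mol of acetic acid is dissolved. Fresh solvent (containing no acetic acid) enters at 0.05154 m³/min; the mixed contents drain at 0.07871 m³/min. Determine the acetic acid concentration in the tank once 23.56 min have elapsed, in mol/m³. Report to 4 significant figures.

8.329 mol/m³

Total volume: dV/dt = Q_in − Q_out = -0.0271700 m³/min, so V(t) = 1.094 − 0.0271700 t and V(23.56) = 0.453875 m³.
Species balance (pure solvent in): dm/dt = −Q_out · m/V(t).
Separate: dm/m = −Q_out dt/V(t) ⇒ ln(m/m₀) = −(Q_out/(Q_in−Q_out)) ln(V/V₀).
m = m₀ (V₀/V)^(Q_out/(Q_in−Q_out)) = 48.35 × (1.094/0.453875)^(-2.89695) = 3.78032 mol.
C = m/V = 3.78032/0.453875 = 8.32898 mol/m³.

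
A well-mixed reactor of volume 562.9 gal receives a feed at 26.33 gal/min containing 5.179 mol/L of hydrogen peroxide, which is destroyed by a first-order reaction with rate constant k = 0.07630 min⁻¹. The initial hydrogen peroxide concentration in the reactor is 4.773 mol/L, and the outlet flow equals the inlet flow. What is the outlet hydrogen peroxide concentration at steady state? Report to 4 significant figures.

1.968 mol/L

V dC/dt = Q(C_in − C) − k V C.
Steady state (dC/dt = 0): C_ss = Q C_in/(Q + kV) = C_in/(1 + kV/Q).
C_ss = 26.33·5.179/(26.33 + 0.07630·562.9) = 136.363/69.2793 = 1.96831 mol/L.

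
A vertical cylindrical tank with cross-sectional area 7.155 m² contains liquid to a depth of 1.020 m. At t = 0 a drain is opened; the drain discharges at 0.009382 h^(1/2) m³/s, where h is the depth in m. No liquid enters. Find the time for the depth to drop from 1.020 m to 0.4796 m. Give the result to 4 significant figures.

484.1 s

With no inflow, A dh/dt = −0.009382 √h.
Separate and integrate: 2(√h − √h₀) = −(0.009382/A) t.
t = 2A(√h₀ − √h)/0.009382 = 2·7.155·(√1.020 − √0.4796)/0.009382
  = 14.3100 × (1.00995 − 0.692532) / 0.009382 = 484.147 s.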